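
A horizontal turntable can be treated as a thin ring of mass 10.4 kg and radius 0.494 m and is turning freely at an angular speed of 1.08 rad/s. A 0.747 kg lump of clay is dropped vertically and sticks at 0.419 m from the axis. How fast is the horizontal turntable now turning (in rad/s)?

The added mass arrives with no angular momentum about the axis, and any external torque about the axis is negligible, so the system's angular momentum is conserved.
I_p = (10.4)(0.494)² = 2.538 kg·m².
Added inertia Σmr² = (0.747)(0.419)² = 0.1311 kg·m²; I_f = 2.538 + 0.1311 = 2.669 kg·m².
ω_f = I_p ω_i / I_f = (2.538)(1.08) / 2.669 = 1.027 rad/s.

ω_f ≈ 1.03 rad/s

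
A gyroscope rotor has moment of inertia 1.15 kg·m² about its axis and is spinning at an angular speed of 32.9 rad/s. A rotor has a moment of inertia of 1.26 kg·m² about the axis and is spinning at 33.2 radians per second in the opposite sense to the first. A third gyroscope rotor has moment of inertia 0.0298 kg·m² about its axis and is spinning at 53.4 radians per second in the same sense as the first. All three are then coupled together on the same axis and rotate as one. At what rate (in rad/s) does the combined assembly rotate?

The coupling torques are internal; angular momentum about the shared axis is conserved.
Taking A's sense as positive: L = (1.150)(32.9) − (1.260)(33.2) + (0.02980)(53.4) = -2.406 kg·m²·rad/s.
Combined I = 1.150 + 1.260 + 0.02980 = 2.440 kg·m².
ω_f = L / I = -2.406 / 2.440 = -0.9860 rad/s.

|ω_f| ≈ 0.986 rad/s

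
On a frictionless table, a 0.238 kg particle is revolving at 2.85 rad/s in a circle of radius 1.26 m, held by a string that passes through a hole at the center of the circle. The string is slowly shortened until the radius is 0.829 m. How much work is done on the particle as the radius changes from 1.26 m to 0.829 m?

W ≈ 2.01 J

The constraining force is radial, so m r² ω about the center is conserved.
ω₂ = ω₁ (r₁/r₂)² = (2.85)(1.26/0.829)² = 6.584 rad/s.
W = ΔKE = ½m(v₂² − v₁²) = 2.010 J.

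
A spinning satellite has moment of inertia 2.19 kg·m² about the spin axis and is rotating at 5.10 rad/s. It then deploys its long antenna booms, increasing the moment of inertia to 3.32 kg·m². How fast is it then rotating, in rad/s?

With no external torque about the axis, L is conserved: I₁ω₁ = I₂ω₂.
ω₂ = I₁ω₁ / I₂ = (2.190)(5.10 rad/s) / (3.320) = 3.364 rad/s.

ω₂ ≈ 3.36 rad/s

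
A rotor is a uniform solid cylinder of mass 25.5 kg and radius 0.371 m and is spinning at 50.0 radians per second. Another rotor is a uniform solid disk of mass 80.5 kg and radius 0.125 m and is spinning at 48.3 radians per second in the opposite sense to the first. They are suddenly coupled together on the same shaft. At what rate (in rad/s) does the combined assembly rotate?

|ω_f| ≈ 24.1 rad/s

No external torque acts about the common axis, so total angular momentum is conserved.
Moments of inertia: I_A = ½(25.5)(0.371)² = 1.755 kg·m²; I_B = ½(80.5)(0.125)² = 0.6289 kg·m².
Taking A's sense as positive: L = (1.755)(50.0) − (0.6289)(48.3) = 57.37 kg·m²·rad/s.
Combined I = 1.755 + 0.6289 = 2.384 kg·m².
ω_f = L / I = 57.37 / 2.384 = 24.07 rad/s.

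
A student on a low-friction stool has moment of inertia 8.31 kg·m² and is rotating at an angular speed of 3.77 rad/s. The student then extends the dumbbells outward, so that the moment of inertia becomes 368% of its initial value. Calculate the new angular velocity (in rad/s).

Angular momentum about the spin axis is conserved since the torque about it is zero.
I₂ = 3.68 × 8.31 = 30.58 kg·m².
ω₂ = I₁ω₁ / I₂ = (8.310)(3.77 rad/s) / (30.58) = 1.024 rad/s.

ω₂ ≈ 1.02 rad/s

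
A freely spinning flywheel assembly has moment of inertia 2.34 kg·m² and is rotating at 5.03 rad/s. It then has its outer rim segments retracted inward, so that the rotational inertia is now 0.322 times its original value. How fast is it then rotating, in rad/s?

No external torque acts about the spin axis, so angular momentum is conserved.
I₂ = 0.322 × 2.34 = 0.7535 kg·m².
ω₂ = I₁ω₁ / I₂ = (2.340)(5.03 rad/s) / (0.7535) = 15.62 rad/s.

ω₂ ≈ 15.6 rad/s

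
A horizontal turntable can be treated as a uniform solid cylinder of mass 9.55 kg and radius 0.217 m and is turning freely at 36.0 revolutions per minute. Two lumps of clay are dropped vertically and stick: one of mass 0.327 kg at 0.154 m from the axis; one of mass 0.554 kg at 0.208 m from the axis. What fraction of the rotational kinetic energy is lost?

No external torque acts about the axis; L_before = L_after.
I_p = ½(9.55)(0.217)² = 0.2248 kg·m².
Added inertia Σmr² = (0.327)(0.154)² + (0.554)(0.208)² = 0.03172 kg·m²; I_f = 0.2248 + 0.03172 = 0.2566 kg·m².
ω_f = I_p ω_i / I_f = (0.2248)(36.0) / 0.2566 = 31.55 rpm.
KE_i = ½(0.2248)(3.770 rad/s)² = 1.598 J; KE_f = ½(0.2566)(3.304)² = 1.400 J.
Fraction lost = 0.1236.

fraction ≈ 0.124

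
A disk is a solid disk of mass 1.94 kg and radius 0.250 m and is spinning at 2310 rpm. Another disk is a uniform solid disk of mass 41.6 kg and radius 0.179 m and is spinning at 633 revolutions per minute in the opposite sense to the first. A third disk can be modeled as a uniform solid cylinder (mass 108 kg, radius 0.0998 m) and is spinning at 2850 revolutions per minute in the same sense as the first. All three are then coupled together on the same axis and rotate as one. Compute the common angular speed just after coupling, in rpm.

No external torque acts about the common axis, so total angular momentum is conserved.
Moments of inertia: I_A = ½(1.94)(0.250)² = 0.06062 kg·m²; I_B = ½(41.6)(0.179)² = 0.6665 kg·m²; I_C = ½(108)(0.0998)² = 0.5378 kg·m².
Taking A's sense as positive: L = (0.06062)(2310) − (0.6665)(633) + (0.5378)(2850) = 1251 kg·m²·rpm.
Combined I = 0.06062 + 0.6665 + 0.5378 = 1.265 kg·m².
ω_f = L / I = 1251 / 1.265 = 989.0 rpm.

|ω_f| ≈ 989 rpm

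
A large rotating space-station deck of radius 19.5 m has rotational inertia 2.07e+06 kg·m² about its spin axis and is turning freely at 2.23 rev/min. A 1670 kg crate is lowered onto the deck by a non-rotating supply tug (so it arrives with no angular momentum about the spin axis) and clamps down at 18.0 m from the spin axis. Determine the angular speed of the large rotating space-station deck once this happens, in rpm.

No external torque acts about the spin axis; L_before = L_after.
Added inertia Σmr² = (1670)(18.0)² = 5.411e+05 kg·m²; I_f = 2.070e+06 + 5.411e+05 = 2.611e+06 kg·m².
ω_f = I_p ω_i / I_f = (2.070e+06)(2.23) / 2.611e+06 = 1.768 rpm.

ω_f ≈ 1.77 rpm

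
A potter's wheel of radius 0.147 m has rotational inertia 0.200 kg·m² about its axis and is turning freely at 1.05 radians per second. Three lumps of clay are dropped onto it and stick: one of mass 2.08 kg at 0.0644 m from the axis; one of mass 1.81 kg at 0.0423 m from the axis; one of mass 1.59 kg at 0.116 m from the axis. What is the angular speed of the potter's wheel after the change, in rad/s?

ω_f ≈ 0.900 rad/s

The added mass arrives with no angular momentum about the axis, and any external torque about the axis is negligible, so the system's angular momentum is conserved.
Added inertia Σmr² = (2.08)(0.0644)² + (1.81)(0.0423)² + (1.59)(0.116)² = 0.03326 kg·m²; I_f = 0.2000 + 0.03326 = 0.2333 kg·m².
ω_f = I_p ω_i / I_f = (0.2000)(1.05) / 0.2333 = 0.9003 rad/s.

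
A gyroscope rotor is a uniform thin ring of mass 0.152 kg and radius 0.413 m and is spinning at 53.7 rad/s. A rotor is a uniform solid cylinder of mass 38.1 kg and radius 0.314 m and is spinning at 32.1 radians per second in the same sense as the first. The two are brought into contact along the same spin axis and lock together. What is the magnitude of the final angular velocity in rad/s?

No external torque acts about the common axis, so total angular momentum is conserved.
Moments of inertia: I_A = (0.152)(0.413)² = 0.02593 kg·m²; I_B = ½(38.1)(0.314)² = 1.878 kg·m².
Taking A's sense as positive: L = (0.02593)(53.7) + (1.878)(32.1) = 61.68 kg·m²·rad/s.
Combined I = 0.02593 + 1.878 = 1.904 kg·m².
ω_f = L / I = 61.68 / 1.904 = 32.39 rad/s.

|ω_f| ≈ 32.4 rad/s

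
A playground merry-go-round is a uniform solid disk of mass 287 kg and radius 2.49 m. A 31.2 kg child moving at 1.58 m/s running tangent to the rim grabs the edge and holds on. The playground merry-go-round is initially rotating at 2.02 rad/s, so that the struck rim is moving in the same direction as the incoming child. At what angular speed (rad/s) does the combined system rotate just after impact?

About the axle the impulsive forces during the collision are internal, so angular momentum about that axis is conserved.
I_p = ½(287)(2.49)² = 889.7 kg·m². Taking the sense of the child's angular momentum as positive, L_{child} = m v R = (31.2)(1.58)(2.49) = 122.7 kg·m²/s.
L_i = +I_p ω_p + m v R = +(889.7)(2.02) + 122.7 = 1920 kg·m²/s.
After sticking, I_f = I_p + m R² = 889.7 + (31.2)(2.49)² = 1083 kg·m².
ω_f = L_i / I_f = 1920 / 1083 = 1.773 rad/s.

|ω_f| ≈ 1.77 rad/s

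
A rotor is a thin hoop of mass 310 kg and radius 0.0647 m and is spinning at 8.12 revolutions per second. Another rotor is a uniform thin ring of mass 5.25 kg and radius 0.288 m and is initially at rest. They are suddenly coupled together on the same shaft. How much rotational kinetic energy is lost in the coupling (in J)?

The coupling torques are internal; angular momentum about the shared axis is conserved.
Moments of inertia: I_A = (310)(0.0647)² = 1.298 kg·m²; I_B = (5.25)(0.288)² = 0.4355 kg·m².
Taking A's sense as positive: L = (1.298)(8.12) = 10.54 kg·m²·rev/s.
Combined I = 1.298 + 0.4355 = 1.733 kg·m².
ω_f = L / I = 10.54 / 1.733 = 6.080 rev/s.
KE_i = ½ΣIω² = 1689 J; KE_f = ½(1.733)(38.20)² = 1265 J.

ΔKE lost ≈ 424 J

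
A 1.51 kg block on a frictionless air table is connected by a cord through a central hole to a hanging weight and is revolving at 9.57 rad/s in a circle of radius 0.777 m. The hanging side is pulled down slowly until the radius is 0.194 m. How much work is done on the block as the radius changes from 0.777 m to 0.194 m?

W ≈ 628 J

The constraining force is radial, so m r² ω about the center is conserved.
ω₂ = ω₁ (r₁/r₂)² = (9.57)(0.777/0.194)² = 153.5 rad/s.
W = ΔKE = ½m(v₂² − v₁²) = 627.9 J.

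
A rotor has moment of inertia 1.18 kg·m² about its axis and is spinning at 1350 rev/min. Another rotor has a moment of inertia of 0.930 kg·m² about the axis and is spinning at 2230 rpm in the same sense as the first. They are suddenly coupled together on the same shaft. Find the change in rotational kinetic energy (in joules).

ΔKE ≈ -2210 J

No external torque acts about the common axis, so total angular momentum is conserved.
Taking A's sense as positive: L = (1.180)(1350) + (0.9300)(2230) = 3667 kg·m²·rpm.
Combined I = 1.180 + 0.9300 = 2.110 kg·m².
ω_f = L / I = 3667 / 2.110 = 1738 rpm.
KE_i = ½ΣIω² = 37150 J; KE_f = ½(2.110)(182.0)² = 34940 J.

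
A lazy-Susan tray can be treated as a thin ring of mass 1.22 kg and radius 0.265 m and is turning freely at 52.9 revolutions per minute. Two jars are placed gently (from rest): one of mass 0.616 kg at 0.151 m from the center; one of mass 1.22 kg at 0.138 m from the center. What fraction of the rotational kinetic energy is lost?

No external torque acts about the center; L_before = L_after.
I_p = (1.22)(0.265)² = 0.08567 kg·m².
Added inertia Σmr² = (0.616)(0.151)² + (1.22)(0.138)² = 0.03728 kg·m²; I_f = 0.08567 + 0.03728 = 0.1230 kg·m².
ω_f = I_p ω_i / I_f = (0.08567)(52.9) / 0.1230 = 36.86 rpm.
KE_i = ½(0.08567)(5.540 rad/s)² = 1.315 J; KE_f = ½(0.1230)(3.860)² = 0.9160 J.
Fraction lost = 0.3032.

fraction ≈ 0.303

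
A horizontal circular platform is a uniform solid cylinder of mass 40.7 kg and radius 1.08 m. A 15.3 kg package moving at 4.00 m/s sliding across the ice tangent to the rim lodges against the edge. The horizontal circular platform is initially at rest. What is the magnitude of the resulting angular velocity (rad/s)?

About the central axle the impulsive forces during the collision are internal, so angular momentum about that axis is conserved.
I_p = ½(40.7)(1.08)² = 23.74 kg·m². Taking the sense of the package's angular momentum as positive, L_{package} = m v R = (15.3)(4.00)(1.08) = 66.10 kg·m²/s.
L_i = 0 + 66.10 = 66.10 kg·m²/s.
After sticking, I_f = I_p + m R² = 23.74 + (15.3)(1.08)² = 41.58 kg·m².
ω_f = L_i / I_f = 66.10 / 41.58 = 1.590 rad/s.

|ω_f| ≈ 1.59 rad/s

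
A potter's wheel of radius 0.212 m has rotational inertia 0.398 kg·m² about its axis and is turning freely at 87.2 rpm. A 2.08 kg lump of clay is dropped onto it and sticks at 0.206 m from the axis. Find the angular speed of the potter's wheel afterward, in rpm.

ω_f ≈ 71.4 rpm

No external torque acts about the axis; L_before = L_after.
Added inertia Σmr² = (2.08)(0.206)² = 0.08827 kg·m²; I_f = 0.3980 + 0.08827 = 0.4863 kg·m².
ω_f = I_p ω_i / I_f = (0.3980)(87.2) / 0.4863 = 71.37 rpm.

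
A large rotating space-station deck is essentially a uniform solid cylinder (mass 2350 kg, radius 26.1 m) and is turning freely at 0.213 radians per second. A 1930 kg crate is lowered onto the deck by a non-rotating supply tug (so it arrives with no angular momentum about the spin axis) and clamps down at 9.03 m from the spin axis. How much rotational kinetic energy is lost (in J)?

energy lost ≈ 2980 J

The added mass arrives with no angular momentum about the spin axis, and any external torque about the spin axis is negligible, so the system's angular momentum is conserved.
I_p = ½(2350)(26.1)² = 8.004e+05 kg·m².
Added inertia Σmr² = (1930)(9.03)² = 1.574e+05 kg·m²; I_f = 8.004e+05 + 1.574e+05 = 9.578e+05 kg·m².
ω_f = I_p ω_i / I_f = (8.004e+05)(0.213) / 9.578e+05 = 0.1780 rad/s.
KE_i = ½(8.004e+05)(0.2130 rad/s)² = 18160 J; KE_f = ½(9.578e+05)(0.1780)² = 15170 J.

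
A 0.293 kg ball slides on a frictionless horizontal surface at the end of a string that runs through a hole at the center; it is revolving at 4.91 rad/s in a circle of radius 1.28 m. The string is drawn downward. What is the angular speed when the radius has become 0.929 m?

The constraining force is radial, so m r² ω about the center is conserved.
ω₂ = ω₁ (r₁/r₂)² = (4.91)(1.28/0.929)² = 9.321 rad/s.

ω₂ ≈ 9.32 rad/s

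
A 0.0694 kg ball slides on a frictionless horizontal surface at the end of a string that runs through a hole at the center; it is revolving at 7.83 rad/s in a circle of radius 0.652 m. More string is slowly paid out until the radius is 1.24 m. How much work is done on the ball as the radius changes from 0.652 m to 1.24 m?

No torque about the axis ⇒ m r₁² ω₁ = m r₂² ω₂.
ω₂ = ω₁ (r₁/r₂)² = (7.83)(0.652/1.24)² = 2.165 rad/s.
W = ΔKE = ½m(v₂² − v₁²) = -0.6543 J.

W ≈ -0.654 J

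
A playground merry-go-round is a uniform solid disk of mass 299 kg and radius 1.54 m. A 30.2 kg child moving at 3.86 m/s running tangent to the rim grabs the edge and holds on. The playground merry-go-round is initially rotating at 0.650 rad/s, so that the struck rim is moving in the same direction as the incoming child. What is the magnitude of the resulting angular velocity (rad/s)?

About the axle the impulsive forces during the collision are internal, so angular momentum about that axis is conserved.
I_p = ½(299)(1.54)² = 354.6 kg·m². Taking the sense of the child's angular momentum as positive, L_{child} = m v R = (30.2)(3.86)(1.54) = 179.5 kg·m²/s.
L_i = +I_p ω_p + m v R = +(354.6)(0.650) + 179.5 = 410.0 kg·m²/s.
After sticking, I_f = I_p + m R² = 354.6 + (30.2)(1.54)² = 426.2 kg·m².
ω_f = L_i / I_f = 410.0 / 426.2 = 0.9620 rad/s.

|ω_f| ≈ 0.962 rad/s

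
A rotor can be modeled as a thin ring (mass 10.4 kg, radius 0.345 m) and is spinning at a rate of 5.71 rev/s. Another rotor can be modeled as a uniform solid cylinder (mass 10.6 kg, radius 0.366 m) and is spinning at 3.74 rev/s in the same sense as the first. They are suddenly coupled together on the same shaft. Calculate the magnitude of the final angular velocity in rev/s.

|ω_f| ≈ 4.99 rev/s

The coupling torques are internal; angular momentum about the shared axis is conserved.
Moments of inertia: I_A = (10.4)(0.345)² = 1.238 kg·m²; I_B = ½(10.6)(0.366)² = 0.7100 kg·m².
Taking A's sense as positive: L = (1.238)(5.71) + (0.7100)(3.74) = 9.723 kg·m²·rev/s.
Combined I = 1.238 + 0.7100 = 1.948 kg·m².
ω_f = L / I = 9.723 / 1.948 = 4.992 rev/s.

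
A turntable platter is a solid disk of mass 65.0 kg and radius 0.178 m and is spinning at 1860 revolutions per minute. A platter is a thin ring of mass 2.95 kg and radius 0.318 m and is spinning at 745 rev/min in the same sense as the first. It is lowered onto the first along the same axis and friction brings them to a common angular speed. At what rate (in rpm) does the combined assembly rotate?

No external torque acts about the common axis, so total angular momentum is conserved.
Moments of inertia: I_A = ½(65.0)(0.178)² = 1.030 kg·m²; I_B = (2.95)(0.318)² = 0.2983 kg·m².
Taking A's sense as positive: L = (1.030)(1860) + (0.2983)(745) = 2138 kg·m²·rpm.
Combined I = 1.030 + 0.2983 = 1.328 kg·m².
ω_f = L / I = 2138 / 1.328 = 1610 rpm.

|ω_f| ≈ 1610 rpm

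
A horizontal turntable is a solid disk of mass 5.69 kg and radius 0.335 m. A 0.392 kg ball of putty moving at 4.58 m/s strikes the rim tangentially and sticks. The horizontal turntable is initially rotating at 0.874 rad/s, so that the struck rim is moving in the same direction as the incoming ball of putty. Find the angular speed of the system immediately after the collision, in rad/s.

The axle reaction passes through the axle and exerts no torque about it; angular momentum about the axle is conserved through the impact.
I_p = ½(5.69)(0.335)² = 0.3193 kg·m². Taking the sense of the ball of putty's angular momentum as positive, L_{ball} = m v R = (0.392)(4.58)(0.335) = 0.6014 kg·m²/s.
L_i = +I_p ω_p + m v R = +(0.3193)(0.874) + 0.6014 = 0.8805 kg·m²/s.
After sticking, I_f = I_p + m R² = 0.3193 + (0.392)(0.335)² = 0.3633 kg·m².
ω_f = L_i / I_f = 0.8805 / 0.3633 = 2.424 rad/s.

|ω_f| ≈ 2.42 rad/s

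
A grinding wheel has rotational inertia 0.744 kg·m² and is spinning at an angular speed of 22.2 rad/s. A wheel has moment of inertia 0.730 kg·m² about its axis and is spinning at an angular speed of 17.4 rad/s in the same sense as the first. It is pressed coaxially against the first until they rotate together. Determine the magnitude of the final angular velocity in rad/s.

|ω_f| ≈ 19.8 rad/s

The coupling torques are internal; angular momentum about the shared axis is conserved.
Taking A's sense as positive: L = (0.7440)(22.2) + (0.7300)(17.4) = 29.22 kg·m²·rad/s.
Combined I = 0.7440 + 0.7300 = 1.474 kg·m².
ω_f = L / I = 29.22 / 1.474 = 19.82 rad/s.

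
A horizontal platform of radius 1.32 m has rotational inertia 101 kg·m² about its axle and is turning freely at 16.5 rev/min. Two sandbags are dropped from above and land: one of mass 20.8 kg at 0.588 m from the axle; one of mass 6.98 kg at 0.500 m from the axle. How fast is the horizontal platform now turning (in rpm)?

The added mass arrives with no angular momentum about the axle, and any external torque about the axle is negligible, so the system's angular momentum is conserved.
Added inertia Σmr² = (20.8)(0.588)² + (6.98)(0.500)² = 8.936 kg·m²; I_f = 101.0 + 8.936 = 109.9 kg·m².
ω_f = I_p ω_i / I_f = (101.0)(16.5) / 109.9 = 15.16 rpm.

ω_f ≈ 15.2 rpm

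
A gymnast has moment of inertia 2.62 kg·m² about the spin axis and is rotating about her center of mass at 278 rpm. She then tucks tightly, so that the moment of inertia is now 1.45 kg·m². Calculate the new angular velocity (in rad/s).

ω₂ ≈ 52.6 rad/s

With no external torque about the axis, L is conserved: I₁ω₁ = I₂ω₂.
ω₂ = I₁ω₁ / I₂ = (2.620)(278 rpm) / (1.450) = 502.3 rpm = 52.60 rad/s.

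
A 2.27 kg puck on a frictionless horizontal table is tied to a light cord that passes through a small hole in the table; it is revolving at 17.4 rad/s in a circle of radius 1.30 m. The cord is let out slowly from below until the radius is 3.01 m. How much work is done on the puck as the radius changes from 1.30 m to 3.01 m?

No torque about the axis ⇒ m r₁² ω₁ = m r₂² ω₂.
ω₂ = ω₁ (r₁/r₂)² = (17.4)(1.30/3.01)² = 3.246 rad/s.
W = ΔKE = ½m(v₂² − v₁²) = -472.4 J.

W ≈ -472 J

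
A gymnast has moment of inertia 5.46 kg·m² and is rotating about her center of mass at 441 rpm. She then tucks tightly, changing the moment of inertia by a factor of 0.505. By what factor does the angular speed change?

No external torque acts about the spin axis, so angular momentum is conserved.
I₂ = 0.505 × 5.46 = 2.757 kg·m².
ω₂/ω₁ = I₁/I₂ = 5.460 / 2.757 = 1.980.

ω₂/ω₁ ≈ 1.98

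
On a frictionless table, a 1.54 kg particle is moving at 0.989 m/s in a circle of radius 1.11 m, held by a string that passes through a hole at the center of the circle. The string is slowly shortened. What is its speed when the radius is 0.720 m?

v₂ ≈ 1.52 m/s

Central (radial) force ⇒ zero torque about the center ⇒ m v r is constant.
v₂ = v₁ r₁ / r₂ = (0.989)(1.11) / (0.720) = 1.525 m/s.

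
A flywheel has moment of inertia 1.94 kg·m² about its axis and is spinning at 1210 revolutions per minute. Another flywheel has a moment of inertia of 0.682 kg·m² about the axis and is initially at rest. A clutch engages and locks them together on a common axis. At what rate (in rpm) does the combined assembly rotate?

No external torque acts about the common axis, so total angular momentum is conserved.
Taking A's sense as positive: L = (1.940)(1210) = 2347 kg·m²·rpm.
Combined I = 1.940 + 0.6820 = 2.622 kg·m².
ω_f = L / I = 2347 / 2.622 = 895.3 rpm.

|ω_f| ≈ 895 rpm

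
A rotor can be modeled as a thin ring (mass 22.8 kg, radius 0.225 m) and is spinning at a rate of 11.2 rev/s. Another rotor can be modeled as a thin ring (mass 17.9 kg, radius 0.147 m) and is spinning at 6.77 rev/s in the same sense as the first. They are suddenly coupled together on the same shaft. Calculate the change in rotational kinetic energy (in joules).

ΔKE ≈ -112 J

No external torque acts about the common axis, so total angular momentum is conserved.
Moments of inertia: I_A = (22.8)(0.225)² = 1.154 kg·m²; I_B = (17.9)(0.147)² = 0.3868 kg·m².
Taking A's sense as positive: L = (1.154)(11.2) + (0.3868)(6.77) = 15.55 kg·m²·rev/s.
Combined I = 1.154 + 0.3868 = 1.541 kg·m².
ω_f = L / I = 15.55 / 1.541 = 10.09 rev/s.
KE_i = ½ΣIω² = 3208 J; KE_f = ½(1.541)(63.39)² = 3096 J.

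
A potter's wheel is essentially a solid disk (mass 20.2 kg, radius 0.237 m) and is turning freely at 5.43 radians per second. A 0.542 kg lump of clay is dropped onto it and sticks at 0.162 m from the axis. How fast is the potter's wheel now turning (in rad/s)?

No external torque acts about the axis; L_before = L_after.
I_p = ½(20.2)(0.237)² = 0.5673 kg·m².
Added inertia Σmr² = (0.542)(0.162)² = 0.01422 kg·m²; I_f = 0.5673 + 0.01422 = 0.5815 kg·m².
ω_f = I_p ω_i / I_f = (0.5673)(5.43) / 0.5815 = 5.297 rad/s.

ω_f ≈ 5.30 rad/s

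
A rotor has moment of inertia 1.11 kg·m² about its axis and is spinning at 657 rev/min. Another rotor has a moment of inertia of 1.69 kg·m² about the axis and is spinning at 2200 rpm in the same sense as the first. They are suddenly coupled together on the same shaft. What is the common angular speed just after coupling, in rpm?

The coupling torques are internal; angular momentum about the shared axis is conserved.
Taking A's sense as positive: L = (1.110)(657) + (1.690)(2200) = 4447 kg·m²·rpm.
Combined I = 1.110 + 1.690 = 2.800 kg·m².
ω_f = L / I = 4447 / 2.800 = 1588 rpm.

|ω_f| ≈ 1590 rpm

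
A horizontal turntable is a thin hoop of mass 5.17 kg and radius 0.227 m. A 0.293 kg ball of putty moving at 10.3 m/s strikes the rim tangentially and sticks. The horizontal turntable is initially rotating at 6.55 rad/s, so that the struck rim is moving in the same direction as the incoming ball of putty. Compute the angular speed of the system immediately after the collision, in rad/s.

|ω_f| ≈ 8.63 rad/s

About the axle the impulsive forces during the collision are internal, so angular momentum about that axis is conserved.
I_p = (5.17)(0.227)² = 0.2664 kg·m². Taking the sense of the ball of putty's angular momentum as positive, L_{ball} = m v R = (0.293)(10.3)(0.227) = 0.6851 kg·m²/s.
L_i = +I_p ω_p + m v R = +(0.2664)(6.55) + 0.6851 = 2.430 kg·m²/s.
After sticking, I_f = I_p + m R² = 0.2664 + (0.293)(0.227)² = 0.2815 kg·m².
ω_f = L_i / I_f = 2.430 / 0.2815 = 8.632 rad/s.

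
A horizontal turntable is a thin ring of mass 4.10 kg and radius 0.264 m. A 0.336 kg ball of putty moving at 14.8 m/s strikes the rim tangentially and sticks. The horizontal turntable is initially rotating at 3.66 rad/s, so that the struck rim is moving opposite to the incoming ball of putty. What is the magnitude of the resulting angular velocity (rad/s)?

|ω_f| ≈ 0.863 rad/s

The axle reaction passes through the axle and exerts no torque about it; angular momentum about the axle is conserved through the impact.
I_p = (4.10)(0.264)² = 0.2858 kg·m². Taking the sense of the ball of putty's angular momentum as positive, L_{ball} = m v R = (0.336)(14.8)(0.264) = 1.313 kg·m²/s.
L_i = −I_p ω_p + m v R = −(0.2858)(3.66) + 1.313 = 0.2670 kg·m²/s.
After sticking, I_f = I_p + m R² = 0.2858 + (0.336)(0.264)² = 0.3092 kg·m².
ω_f = L_i / I_f = 0.2670 / 0.3092 = 0.8635 rad/s.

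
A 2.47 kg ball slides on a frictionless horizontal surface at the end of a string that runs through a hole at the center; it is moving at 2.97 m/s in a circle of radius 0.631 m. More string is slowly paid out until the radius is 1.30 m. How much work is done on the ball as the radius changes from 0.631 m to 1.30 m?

Central (radial) force ⇒ zero torque about the center ⇒ m v r is constant.
v₂ = v₁ r₁ / r₂ = (2.97)(0.631) / (1.30) = 1.442 m/s.
W = ΔKE = ½m(v₂² − v₁²) = -8.327 J.

W ≈ -8.33 J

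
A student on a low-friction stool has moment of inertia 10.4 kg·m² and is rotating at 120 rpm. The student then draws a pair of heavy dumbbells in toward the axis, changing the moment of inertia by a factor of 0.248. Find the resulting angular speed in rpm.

ω₂ ≈ 484 rpm

With no external torque about the axis, L is conserved: I₁ω₁ = I₂ω₂.
I₂ = 0.248 × 10.4 = 2.579 kg·m².
ω₂ = I₁ω₁ / I₂ = (10.40)(120 rpm) / (2.579) = 483.9 rpm.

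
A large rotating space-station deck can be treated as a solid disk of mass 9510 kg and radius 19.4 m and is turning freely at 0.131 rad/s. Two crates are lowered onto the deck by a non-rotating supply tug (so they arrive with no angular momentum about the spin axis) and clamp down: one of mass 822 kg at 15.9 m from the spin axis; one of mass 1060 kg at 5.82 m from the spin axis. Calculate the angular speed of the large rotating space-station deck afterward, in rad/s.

No external torque acts about the spin axis; L_before = L_after.
I_p = ½(9510)(19.4)² = 1.790e+06 kg·m².
Added inertia Σmr² = (822)(15.9)² + (1060)(5.82)² = 2.437e+05 kg·m²; I_f = 1.790e+06 + 2.437e+05 = 2.033e+06 kg·m².
ω_f = I_p ω_i / I_f = (1.790e+06)(0.131) / 2.033e+06 = 0.1153 rad/s.

ω_f ≈ 0.115 rad/s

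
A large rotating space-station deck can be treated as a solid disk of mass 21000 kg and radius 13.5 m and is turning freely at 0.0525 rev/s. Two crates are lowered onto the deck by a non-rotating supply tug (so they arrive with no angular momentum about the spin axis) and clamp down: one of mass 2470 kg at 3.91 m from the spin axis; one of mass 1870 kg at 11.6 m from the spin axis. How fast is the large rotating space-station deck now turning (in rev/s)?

ω_f ≈ 0.0456 rev/s

No external torque acts about the spin axis; L_before = L_after.
I_p = ½(21000)(13.5)² = 1.914e+06 kg·m².
Added inertia Σmr² = (2470)(3.91)² + (1870)(11.6)² = 2.894e+05 kg·m²; I_f = 1.914e+06 + 2.894e+05 = 2.203e+06 kg·m².
ω_f = I_p ω_i / I_f = (1.914e+06)(0.0525) / 2.203e+06 = 0.04560 rev/s.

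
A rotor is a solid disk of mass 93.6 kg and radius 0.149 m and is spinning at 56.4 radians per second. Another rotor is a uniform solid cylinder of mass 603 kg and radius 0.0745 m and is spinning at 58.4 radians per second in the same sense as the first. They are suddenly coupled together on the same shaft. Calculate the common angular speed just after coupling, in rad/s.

The coupling torques are internal; angular momentum about the shared axis is conserved.
Moments of inertia: I_A = ½(93.6)(0.149)² = 1.039 kg·m²; I_B = ½(603)(0.0745)² = 1.673 kg·m².
Taking A's sense as positive: L = (1.039)(56.4) + (1.673)(58.4) = 156.3 kg·m²·rad/s.
Combined I = 1.039 + 1.673 = 2.712 kg·m².
ω_f = L / I = 156.3 / 2.712 = 57.63 rad/s.

|ω_f| ≈ 57.6 rad/s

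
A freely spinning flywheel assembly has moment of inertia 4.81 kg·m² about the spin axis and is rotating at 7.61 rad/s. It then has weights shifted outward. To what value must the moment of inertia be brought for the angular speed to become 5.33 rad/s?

With no external torque about the axis, L is conserved: I₁ω₁ = I₂ω₂.
I₂ = I₁ω₁ / ω₂ = (4.81)(7.61) / (5.33) = 6.868 kg·m².

I₂ ≈ 6.87 kg·m²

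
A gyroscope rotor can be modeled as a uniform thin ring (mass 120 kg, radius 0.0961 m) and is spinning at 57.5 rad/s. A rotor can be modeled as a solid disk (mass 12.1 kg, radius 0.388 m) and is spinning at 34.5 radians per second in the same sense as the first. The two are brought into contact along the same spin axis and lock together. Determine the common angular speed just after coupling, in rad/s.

No external torque acts about the common axis, so total angular momentum is conserved.
Moments of inertia: I_A = (120)(0.0961)² = 1.108 kg·m²; I_B = ½(12.1)(0.388)² = 0.9108 kg·m².
Taking A's sense as positive: L = (1.108)(57.5) + (0.9108)(34.5) = 95.15 kg·m²·rad/s.
Combined I = 1.108 + 0.9108 = 2.019 kg·m².
ω_f = L / I = 95.15 / 2.019 = 47.12 rad/s.

|ω_f| ≈ 47.1 rad/s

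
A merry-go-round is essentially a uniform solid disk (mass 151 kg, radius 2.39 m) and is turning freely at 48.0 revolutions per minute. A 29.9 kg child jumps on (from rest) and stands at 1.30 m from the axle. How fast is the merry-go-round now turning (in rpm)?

No external torque acts about the axle; L_before = L_after.
I_p = ½(151)(2.39)² = 431.3 kg·m².
Added inertia Σmr² = (29.9)(1.30)² = 50.53 kg·m²; I_f = 431.3 + 50.53 = 481.8 kg·m².
ω_f = I_p ω_i / I_f = (431.3)(48.0) / 481.8 = 42.97 rpm.

ω_f ≈ 43.0 rpm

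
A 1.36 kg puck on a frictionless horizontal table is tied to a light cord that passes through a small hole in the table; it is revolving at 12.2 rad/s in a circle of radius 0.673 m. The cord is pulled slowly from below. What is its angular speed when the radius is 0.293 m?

ω₂ ≈ 64.4 rad/s

No torque about the axis ⇒ m r₁² ω₁ = m r₂² ω₂.
ω₂ = ω₁ (r₁/r₂)² = (12.2)(0.673/0.293)² = 64.37 rad/s.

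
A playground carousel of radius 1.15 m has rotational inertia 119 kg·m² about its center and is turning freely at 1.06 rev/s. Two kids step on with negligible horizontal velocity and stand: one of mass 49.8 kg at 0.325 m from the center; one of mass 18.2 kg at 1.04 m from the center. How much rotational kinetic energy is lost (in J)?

The added mass arrives with no angular momentum about the center, and any external torque about the center is negligible, so the system's angular momentum is conserved.
Added inertia Σmr² = (49.8)(0.325)² + (18.2)(1.04)² = 24.95 kg·m²; I_f = 119.0 + 24.95 = 143.9 kg·m².
ω_f = I_p ω_i / I_f = (119.0)(1.06) / 143.9 = 0.8763 rev/s.
KE_i = ½(119.0)(6.660 rad/s)² = 2639 J; KE_f = ½(143.9)(5.506)² = 2182 J.

energy lost ≈ 457 J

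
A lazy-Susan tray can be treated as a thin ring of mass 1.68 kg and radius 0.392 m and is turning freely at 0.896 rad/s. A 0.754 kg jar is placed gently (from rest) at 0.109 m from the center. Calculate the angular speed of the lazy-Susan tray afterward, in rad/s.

The added mass arrives with no angular momentum about the center, and any external torque about the center is negligible, so the system's angular momentum is conserved.
I_p = (1.68)(0.392)² = 0.2582 kg·m².
Added inertia Σmr² = (0.754)(0.109)² = 0.008958 kg·m²; I_f = 0.2582 + 0.008958 = 0.2671 kg·m².
ω_f = I_p ω_i / I_f = (0.2582)(0.896) / 0.2671 = 0.8660 rad/s.

ω_f ≈ 0.866 rad/s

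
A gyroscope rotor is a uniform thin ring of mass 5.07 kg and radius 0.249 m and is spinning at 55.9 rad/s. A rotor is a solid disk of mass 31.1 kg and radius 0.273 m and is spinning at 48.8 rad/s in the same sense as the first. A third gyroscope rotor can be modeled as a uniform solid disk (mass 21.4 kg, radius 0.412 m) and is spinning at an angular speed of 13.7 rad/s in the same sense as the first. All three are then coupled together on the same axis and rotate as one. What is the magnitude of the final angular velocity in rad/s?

|ω_f| ≈ 30.1 rad/s

No external torque acts about the common axis, so total angular momentum is conserved.
Moments of inertia: I_A = (5.07)(0.249)² = 0.3143 kg·m²; I_B = ½(31.1)(0.273)² = 1.159 kg·m²; I_C = ½(21.4)(0.412)² = 1.816 kg·m².
Taking A's sense as positive: L = (0.3143)(55.9) + (1.159)(48.8) + (1.816)(13.7) = 99.01 kg·m²·rad/s.
Combined I = 0.3143 + 1.159 + 1.816 = 3.290 kg·m².
ω_f = L / I = 99.01 / 3.290 = 30.10 rad/s.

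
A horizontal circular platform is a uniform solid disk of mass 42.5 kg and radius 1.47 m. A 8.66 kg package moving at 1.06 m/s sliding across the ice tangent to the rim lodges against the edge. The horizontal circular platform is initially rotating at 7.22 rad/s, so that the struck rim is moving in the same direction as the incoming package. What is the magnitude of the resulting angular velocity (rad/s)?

The axle reaction passes through the central axle and exerts no torque about it; angular momentum about the central axle is conserved through the impact.
I_p = ½(42.5)(1.47)² = 45.92 kg·m². Taking the sense of the package's angular momentum as positive, L_{package} = m v R = (8.66)(1.06)(1.47) = 13.49 kg·m²/s.
L_i = +I_p ω_p + m v R = +(45.92)(7.22) + 13.49 = 345.0 kg·m²/s.
After sticking, I_f = I_p + m R² = 45.92 + (8.66)(1.47)² = 64.63 kg·m².
ω_f = L_i / I_f = 345.0 / 64.63 = 5.338 rad/s.

|ω_f| ≈ 5.34 rad/s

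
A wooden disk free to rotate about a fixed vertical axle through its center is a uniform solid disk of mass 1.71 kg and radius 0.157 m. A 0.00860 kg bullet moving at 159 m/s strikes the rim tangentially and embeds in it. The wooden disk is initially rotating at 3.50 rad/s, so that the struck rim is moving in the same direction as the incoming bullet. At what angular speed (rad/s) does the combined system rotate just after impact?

About the axle the impulsive forces during the collision are internal, so angular momentum about that axis is conserved.
I_p = ½(1.71)(0.157)² = 0.02107 kg·m². Taking the sense of the bullet's angular momentum as positive, L_{bullet} = m v R = (0.00860)(159)(0.157) = 0.2147 kg·m²/s.
L_i = +I_p ω_p + m v R = +(0.02107)(3.50) + 0.2147 = 0.2884 kg·m²/s.
After sticking, I_f = I_p + m R² = 0.02107 + (0.00860)(0.157)² = 0.02129 kg·m².
ω_f = L_i / I_f = 0.2884 / 0.02129 = 13.55 rad/s.

|ω_f| ≈ 13.6 rad/s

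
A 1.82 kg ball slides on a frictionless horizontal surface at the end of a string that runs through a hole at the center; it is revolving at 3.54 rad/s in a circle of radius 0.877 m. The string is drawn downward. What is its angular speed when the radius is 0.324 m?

No torque about the axis ⇒ m r₁² ω₁ = m r₂² ω₂.
ω₂ = ω₁ (r₁/r₂)² = (3.54)(0.877/0.324)² = 25.94 rad/s.

ω₂ ≈ 25.9 rad/s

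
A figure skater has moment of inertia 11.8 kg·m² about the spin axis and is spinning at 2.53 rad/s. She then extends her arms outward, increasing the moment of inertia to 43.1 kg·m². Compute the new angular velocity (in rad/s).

ω₂ ≈ 0.693 rad/s

With no external torque about the axis, L is conserved: I₁ω₁ = I₂ω₂.
ω₂ = I₁ω₁ / I₂ = (11.80)(2.53 rad/s) / (43.10) = 0.6927 rad/s.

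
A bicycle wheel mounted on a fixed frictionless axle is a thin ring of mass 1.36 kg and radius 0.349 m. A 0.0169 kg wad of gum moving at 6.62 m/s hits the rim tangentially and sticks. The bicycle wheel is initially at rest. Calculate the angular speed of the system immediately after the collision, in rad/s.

|ω_f| ≈ 0.233 rad/s

About the axle the impulsive forces during the collision are internal, so angular momentum about that axis is conserved.
I_p = (1.36)(0.349)² = 0.1656 kg·m². Taking the sense of the wad of gum's angular momentum as positive, L_{wad} = m v R = (0.0169)(6.62)(0.349) = 0.03905 kg·m²/s.
L_i = 0 + 0.03905 = 0.03905 kg·m²/s.
After sticking, I_f = I_p + m R² = 0.1656 + (0.0169)(0.349)² = 0.1677 kg·m².
ω_f = L_i / I_f = 0.03905 / 0.1677 = 0.2328 rad/s.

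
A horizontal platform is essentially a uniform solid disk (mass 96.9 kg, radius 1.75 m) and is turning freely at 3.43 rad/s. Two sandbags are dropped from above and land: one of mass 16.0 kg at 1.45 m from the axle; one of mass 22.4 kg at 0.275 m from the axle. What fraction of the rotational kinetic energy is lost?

No external torque acts about the axle; L_before = L_after.
I_p = ½(96.9)(1.75)² = 148.4 kg·m².
Added inertia Σmr² = (16.0)(1.45)² + (22.4)(0.275)² = 35.33 kg·m²; I_f = 148.4 + 35.33 = 183.7 kg·m².
ω_f = I_p ω_i / I_f = (148.4)(3.43) / 183.7 = 2.770 rad/s.
KE_i = ½(148.4)(3.430 rad/s)² = 872.8 J; KE_f = ½(183.7)(2.770)² = 705.0 J.
Fraction lost = 0.1923.

fraction ≈ 0.192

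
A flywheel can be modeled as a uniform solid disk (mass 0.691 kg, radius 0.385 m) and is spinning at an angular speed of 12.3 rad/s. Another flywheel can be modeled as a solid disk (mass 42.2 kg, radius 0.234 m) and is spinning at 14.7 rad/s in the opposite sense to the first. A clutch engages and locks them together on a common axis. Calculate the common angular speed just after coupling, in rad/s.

No external torque acts about the common axis, so total angular momentum is conserved.
Moments of inertia: I_A = ½(0.691)(0.385)² = 0.05121 kg·m²; I_B = ½(42.2)(0.234)² = 1.155 kg·m².
Taking A's sense as positive: L = (0.05121)(12.3) − (1.155)(14.7) = -16.35 kg·m²·rad/s.
Combined I = 0.05121 + 1.155 = 1.207 kg·m².
ω_f = L / I = -16.35 / 1.207 = -13.55 rad/s.

|ω_f| ≈ 13.6 rad/s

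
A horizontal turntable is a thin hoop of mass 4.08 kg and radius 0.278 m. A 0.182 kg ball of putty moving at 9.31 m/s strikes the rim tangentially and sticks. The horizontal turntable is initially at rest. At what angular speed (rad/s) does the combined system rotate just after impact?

|ω_f| ≈ 1.43 rad/s

The axle reaction passes through the axle and exerts no torque about it; angular momentum about the axle is conserved through the impact.
I_p = (4.08)(0.278)² = 0.3153 kg·m². Taking the sense of the ball of putty's angular momentum as positive, L_{ball} = m v R = (0.182)(9.31)(0.278) = 0.4710 kg·m²/s.
L_i = 0 + 0.4710 = 0.4710 kg·m²/s.
After sticking, I_f = I_p + m R² = 0.3153 + (0.182)(0.278)² = 0.3294 kg·m².
ω_f = L_i / I_f = 0.4710 / 0.3294 = 1.430 rad/s.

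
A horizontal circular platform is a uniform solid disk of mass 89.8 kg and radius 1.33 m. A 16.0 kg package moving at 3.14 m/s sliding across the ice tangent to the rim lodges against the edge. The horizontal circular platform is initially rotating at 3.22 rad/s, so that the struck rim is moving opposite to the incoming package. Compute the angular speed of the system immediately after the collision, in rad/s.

|ω_f| ≈ 1.75 rad/s

The axle reaction passes through the central axle and exerts no torque about it; angular momentum about the central axle is conserved through the impact.
I_p = ½(89.8)(1.33)² = 79.42 kg·m². Taking the sense of the package's angular momentum as positive, L_{package} = m v R = (16.0)(3.14)(1.33) = 66.82 kg·m²/s.
L_i = −I_p ω_p + m v R = −(79.42)(3.22) + 66.82 = -188.9 kg·m²/s.
After sticking, I_f = I_p + m R² = 79.42 + (16.0)(1.33)² = 107.7 kg·m².
ω_f = L_i / I_f = -188.9 / 107.7 = -1.754 rad/s.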